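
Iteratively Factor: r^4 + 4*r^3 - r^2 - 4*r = (r)*(r^3 + 4*r^2 - r - 4) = r*(r - 1)*(r^2 + 5*r + 4) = r*(r - 1)*(r + 4)*(r + 1)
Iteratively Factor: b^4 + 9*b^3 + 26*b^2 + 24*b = (b + 3)*(b^3 + 6*b^2 + 8*b) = (b + 3)*(b + 4)*(b^2 + 2*b) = (b + 2)*(b + 3)*(b + 4)*(b)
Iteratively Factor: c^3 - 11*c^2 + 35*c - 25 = (c - 5)*(c^2 - 6*c + 5) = (c - 5)^2*(c - 1)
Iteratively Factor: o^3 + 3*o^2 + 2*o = (o + 1)*(o^2 + 2*o) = o*(o + 1)*(o + 2)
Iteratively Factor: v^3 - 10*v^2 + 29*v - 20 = (v - 4)*(v^2 - 6*v + 5) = (v - 4)*(v - 1)*(v - 5)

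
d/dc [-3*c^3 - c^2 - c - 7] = -9*c^2 - 2*c - 1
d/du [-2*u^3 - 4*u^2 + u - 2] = -6*u^2 - 8*u + 1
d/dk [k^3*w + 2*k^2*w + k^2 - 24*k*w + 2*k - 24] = 3*k^2*w + 4*k*w + 2*k - 24*w + 2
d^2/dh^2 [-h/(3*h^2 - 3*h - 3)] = 2*(-h^3 - 3*h + 1)/(3*(h^6 - 3*h^5 + 5*h^3 - 3*h - 1))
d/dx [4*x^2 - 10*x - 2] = 8*x - 10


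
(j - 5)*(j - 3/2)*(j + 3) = j^3 - 7*j^2/2 - 12*j + 45/2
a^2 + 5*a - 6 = (a - 1)*(a + 6)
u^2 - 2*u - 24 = (u - 6)*(u + 4)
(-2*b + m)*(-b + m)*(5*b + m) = 10*b^3 - 13*b^2*m + 2*b*m^2 + m^3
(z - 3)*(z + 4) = z^2 + z - 12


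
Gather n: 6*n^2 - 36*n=6*n^2 - 36*n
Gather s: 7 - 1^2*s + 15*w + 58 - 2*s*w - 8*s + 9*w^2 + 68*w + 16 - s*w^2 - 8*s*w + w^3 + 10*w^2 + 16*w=s*(-w^2 - 10*w - 9) + w^3 + 19*w^2 + 99*w + 81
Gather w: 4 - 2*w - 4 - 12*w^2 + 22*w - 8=-12*w^2 + 20*w - 8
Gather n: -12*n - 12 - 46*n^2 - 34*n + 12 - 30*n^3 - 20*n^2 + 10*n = -30*n^3 - 66*n^2 - 36*n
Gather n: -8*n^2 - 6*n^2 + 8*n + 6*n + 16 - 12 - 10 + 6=-14*n^2 + 14*n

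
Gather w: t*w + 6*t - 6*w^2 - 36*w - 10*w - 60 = 6*t - 6*w^2 + w*(t - 46) - 60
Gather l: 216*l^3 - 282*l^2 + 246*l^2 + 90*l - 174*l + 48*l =216*l^3 - 36*l^2 - 36*l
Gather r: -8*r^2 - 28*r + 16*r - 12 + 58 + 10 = -8*r^2 - 12*r + 56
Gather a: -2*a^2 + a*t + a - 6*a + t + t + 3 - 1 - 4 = -2*a^2 + a*(t - 5) + 2*t - 2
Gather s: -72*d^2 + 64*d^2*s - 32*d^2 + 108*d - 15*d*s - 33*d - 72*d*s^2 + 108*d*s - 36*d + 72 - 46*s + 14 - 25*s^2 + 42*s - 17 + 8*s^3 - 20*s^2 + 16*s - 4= -104*d^2 + 39*d + 8*s^3 + s^2*(-72*d - 45) + s*(64*d^2 + 93*d + 12) + 65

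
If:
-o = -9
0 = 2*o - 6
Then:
No Solution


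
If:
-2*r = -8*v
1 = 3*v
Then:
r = 4/3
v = 1/3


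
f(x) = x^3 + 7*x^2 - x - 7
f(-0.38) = -5.66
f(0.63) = -4.60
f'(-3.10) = -15.57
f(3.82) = 147.07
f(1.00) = 0.00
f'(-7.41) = 59.98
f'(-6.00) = 23.00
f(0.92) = -1.22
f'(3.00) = 68.00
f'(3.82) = 96.26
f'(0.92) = 14.42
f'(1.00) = 16.00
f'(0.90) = 14.03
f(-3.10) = 33.58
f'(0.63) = 9.01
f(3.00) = 80.00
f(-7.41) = -22.10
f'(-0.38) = -5.89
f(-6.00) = 35.00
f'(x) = 3*x^2 + 14*x - 1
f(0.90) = -1.50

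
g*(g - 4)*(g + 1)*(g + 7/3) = g^4 - 2*g^3/3 - 11*g^2 - 28*g/3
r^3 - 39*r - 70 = (r - 7)*(r + 2)*(r + 5)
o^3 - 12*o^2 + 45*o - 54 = (o - 6)*(o - 3)^2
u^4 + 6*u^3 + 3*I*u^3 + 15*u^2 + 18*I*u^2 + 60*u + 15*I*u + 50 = (u + 1)*(u + 5)*(u - 2*I)*(u + 5*I)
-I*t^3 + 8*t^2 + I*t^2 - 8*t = t*(t + 8*I)*(-I*t + I)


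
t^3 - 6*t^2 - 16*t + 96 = (t - 6)*(t - 4)*(t + 4)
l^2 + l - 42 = (l - 6)*(l + 7)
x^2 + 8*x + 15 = (x + 3)*(x + 5)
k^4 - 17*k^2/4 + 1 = (k - 2)*(k - 1/2)*(k + 1/2)*(k + 2)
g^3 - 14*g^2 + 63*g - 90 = (g - 6)*(g - 5)*(g - 3)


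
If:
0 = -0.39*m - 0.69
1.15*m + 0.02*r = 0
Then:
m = -1.77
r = 101.73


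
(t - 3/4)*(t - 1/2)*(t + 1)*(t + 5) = t^4 + 19*t^3/4 - 17*t^2/8 - 4*t + 15/8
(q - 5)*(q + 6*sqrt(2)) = q^2 - 5*q + 6*sqrt(2)*q - 30*sqrt(2)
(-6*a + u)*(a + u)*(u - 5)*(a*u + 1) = -6*a^3*u^2 + 30*a^3*u - 5*a^2*u^3 + 25*a^2*u^2 - 6*a^2*u + 30*a^2 + a*u^4 - 5*a*u^3 - 5*a*u^2 + 25*a*u + u^3 - 5*u^2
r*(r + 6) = r^2 + 6*r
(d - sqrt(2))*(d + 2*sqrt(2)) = d^2 + sqrt(2)*d - 4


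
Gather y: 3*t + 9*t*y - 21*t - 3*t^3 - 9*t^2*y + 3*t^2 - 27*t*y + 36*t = -3*t^3 + 3*t^2 + 18*t + y*(-9*t^2 - 18*t)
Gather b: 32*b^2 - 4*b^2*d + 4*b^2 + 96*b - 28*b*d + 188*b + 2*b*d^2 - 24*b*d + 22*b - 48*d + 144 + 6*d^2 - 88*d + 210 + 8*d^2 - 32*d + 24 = b^2*(36 - 4*d) + b*(2*d^2 - 52*d + 306) + 14*d^2 - 168*d + 378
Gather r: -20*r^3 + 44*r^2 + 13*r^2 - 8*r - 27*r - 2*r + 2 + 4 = -20*r^3 + 57*r^2 - 37*r + 6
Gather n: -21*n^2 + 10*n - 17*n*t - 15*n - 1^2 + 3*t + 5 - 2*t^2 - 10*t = -21*n^2 + n*(-17*t - 5) - 2*t^2 - 7*t + 4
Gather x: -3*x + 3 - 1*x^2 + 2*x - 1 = -x^2 - x + 2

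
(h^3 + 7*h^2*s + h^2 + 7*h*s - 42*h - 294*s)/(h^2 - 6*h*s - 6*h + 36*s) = (-h^2 - 7*h*s - 7*h - 49*s)/(-h + 6*s)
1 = 1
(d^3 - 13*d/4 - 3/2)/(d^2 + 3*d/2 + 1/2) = (d^2 - d/2 - 3)/(d + 1)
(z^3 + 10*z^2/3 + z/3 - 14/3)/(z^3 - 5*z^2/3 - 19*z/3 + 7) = (z + 2)/(z - 3)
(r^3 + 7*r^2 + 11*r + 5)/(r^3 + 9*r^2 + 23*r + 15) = (r + 1)/(r + 3)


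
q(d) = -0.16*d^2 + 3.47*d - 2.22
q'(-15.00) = 8.27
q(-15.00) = -90.27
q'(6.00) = 1.55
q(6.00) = 12.84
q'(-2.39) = 4.23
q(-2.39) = -11.43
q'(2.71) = 2.60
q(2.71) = 6.01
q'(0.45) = 3.33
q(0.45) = -0.69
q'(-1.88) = 4.07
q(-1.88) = -9.31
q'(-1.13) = 3.83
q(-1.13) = -6.35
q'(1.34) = 3.04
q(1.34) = 2.14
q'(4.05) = 2.17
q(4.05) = 9.21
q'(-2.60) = 4.30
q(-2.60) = -12.32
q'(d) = 3.47 - 0.32*d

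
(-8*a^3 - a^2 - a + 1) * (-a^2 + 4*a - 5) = 8*a^5 - 31*a^4 + 37*a^3 + 9*a - 5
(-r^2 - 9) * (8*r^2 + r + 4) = -8*r^4 - r^3 - 76*r^2 - 9*r - 36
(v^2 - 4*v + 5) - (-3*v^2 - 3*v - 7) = 4*v^2 - v + 12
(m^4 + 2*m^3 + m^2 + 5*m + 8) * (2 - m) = -m^5 + 3*m^3 - 3*m^2 + 2*m + 16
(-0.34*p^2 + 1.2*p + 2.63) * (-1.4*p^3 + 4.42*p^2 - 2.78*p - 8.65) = 0.476*p^5 - 3.1828*p^4 + 2.5672*p^3 + 11.2296*p^2 - 17.6914*p - 22.7495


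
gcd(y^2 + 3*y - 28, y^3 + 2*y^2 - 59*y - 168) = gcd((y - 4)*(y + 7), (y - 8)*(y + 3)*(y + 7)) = y + 7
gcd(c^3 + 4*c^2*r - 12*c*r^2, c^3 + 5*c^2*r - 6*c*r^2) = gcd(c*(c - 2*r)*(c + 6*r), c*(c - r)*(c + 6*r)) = c^2 + 6*c*r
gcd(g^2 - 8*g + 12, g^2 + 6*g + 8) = 1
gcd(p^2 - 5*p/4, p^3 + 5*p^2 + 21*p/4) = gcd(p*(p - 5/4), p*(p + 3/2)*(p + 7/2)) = p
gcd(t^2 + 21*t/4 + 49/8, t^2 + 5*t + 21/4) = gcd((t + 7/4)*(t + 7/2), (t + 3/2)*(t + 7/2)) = t + 7/2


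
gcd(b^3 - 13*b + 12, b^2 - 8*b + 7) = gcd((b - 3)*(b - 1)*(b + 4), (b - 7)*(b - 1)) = b - 1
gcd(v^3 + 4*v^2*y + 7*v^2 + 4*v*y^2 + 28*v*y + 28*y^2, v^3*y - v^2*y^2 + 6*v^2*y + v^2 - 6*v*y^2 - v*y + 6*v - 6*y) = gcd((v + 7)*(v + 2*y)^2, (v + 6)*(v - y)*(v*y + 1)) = 1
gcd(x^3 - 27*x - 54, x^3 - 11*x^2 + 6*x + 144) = x^2 - 3*x - 18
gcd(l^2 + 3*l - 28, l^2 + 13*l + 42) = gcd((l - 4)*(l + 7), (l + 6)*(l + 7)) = l + 7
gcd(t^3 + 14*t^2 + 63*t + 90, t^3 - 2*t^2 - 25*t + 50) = t + 5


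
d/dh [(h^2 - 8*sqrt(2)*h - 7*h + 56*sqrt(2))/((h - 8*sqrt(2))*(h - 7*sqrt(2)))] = 7*(-sqrt(2)*h^2 + h^2 - 16*sqrt(2)*h + 32*h - 128*sqrt(2) + 128)/(h^4 - 30*sqrt(2)*h^3 + 674*h^2 - 3360*sqrt(2)*h + 12544)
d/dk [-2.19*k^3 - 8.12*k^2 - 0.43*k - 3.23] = -6.57*k^2 - 16.24*k - 0.43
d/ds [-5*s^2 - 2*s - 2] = -10*s - 2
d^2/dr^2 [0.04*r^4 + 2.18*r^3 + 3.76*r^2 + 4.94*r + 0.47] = 0.48*r^2 + 13.08*r + 7.52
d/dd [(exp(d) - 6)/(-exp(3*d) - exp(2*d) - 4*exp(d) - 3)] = ((exp(d) - 6)*(3*exp(2*d) + 2*exp(d) + 4) - exp(3*d) - exp(2*d) - 4*exp(d) - 3)*exp(d)/(exp(3*d) + exp(2*d) + 4*exp(d) + 3)^2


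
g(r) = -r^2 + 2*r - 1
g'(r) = 2 - 2*r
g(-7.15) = -66.42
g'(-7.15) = 16.30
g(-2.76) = -14.14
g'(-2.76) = 7.52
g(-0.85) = -3.42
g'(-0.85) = 3.70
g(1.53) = -0.28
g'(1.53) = -1.06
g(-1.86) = -8.18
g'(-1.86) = 5.72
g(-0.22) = -1.49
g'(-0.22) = 2.44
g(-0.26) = -1.59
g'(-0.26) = 2.52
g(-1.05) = -4.20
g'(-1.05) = 4.10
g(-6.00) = -49.00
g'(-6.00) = 14.00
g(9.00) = -64.00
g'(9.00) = -16.00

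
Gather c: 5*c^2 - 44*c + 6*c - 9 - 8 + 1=5*c^2 - 38*c - 16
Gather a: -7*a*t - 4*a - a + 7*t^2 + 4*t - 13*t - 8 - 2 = a*(-7*t - 5) + 7*t^2 - 9*t - 10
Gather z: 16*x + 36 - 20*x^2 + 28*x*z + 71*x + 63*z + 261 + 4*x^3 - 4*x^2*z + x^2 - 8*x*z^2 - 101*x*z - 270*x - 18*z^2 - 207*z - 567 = 4*x^3 - 19*x^2 - 183*x + z^2*(-8*x - 18) + z*(-4*x^2 - 73*x - 144) - 270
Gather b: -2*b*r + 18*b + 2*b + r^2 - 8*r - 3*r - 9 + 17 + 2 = b*(20 - 2*r) + r^2 - 11*r + 10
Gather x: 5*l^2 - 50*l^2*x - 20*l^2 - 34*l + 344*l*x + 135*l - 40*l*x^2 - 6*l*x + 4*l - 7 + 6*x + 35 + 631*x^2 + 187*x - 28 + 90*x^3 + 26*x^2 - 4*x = -15*l^2 + 105*l + 90*x^3 + x^2*(657 - 40*l) + x*(-50*l^2 + 338*l + 189)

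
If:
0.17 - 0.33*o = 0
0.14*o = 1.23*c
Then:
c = 0.06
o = 0.52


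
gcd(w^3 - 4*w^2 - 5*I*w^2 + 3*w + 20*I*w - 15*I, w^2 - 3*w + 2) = w - 1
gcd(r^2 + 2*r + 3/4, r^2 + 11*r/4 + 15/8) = r + 3/2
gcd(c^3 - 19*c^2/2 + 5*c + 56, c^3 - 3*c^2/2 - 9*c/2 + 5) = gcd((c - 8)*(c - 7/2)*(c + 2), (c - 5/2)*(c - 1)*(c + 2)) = c + 2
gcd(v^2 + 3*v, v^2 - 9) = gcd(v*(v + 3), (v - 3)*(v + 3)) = v + 3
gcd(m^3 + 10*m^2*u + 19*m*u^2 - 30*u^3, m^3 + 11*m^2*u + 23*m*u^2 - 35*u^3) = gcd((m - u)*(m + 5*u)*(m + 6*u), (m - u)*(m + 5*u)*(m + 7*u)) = -m^2 - 4*m*u + 5*u^2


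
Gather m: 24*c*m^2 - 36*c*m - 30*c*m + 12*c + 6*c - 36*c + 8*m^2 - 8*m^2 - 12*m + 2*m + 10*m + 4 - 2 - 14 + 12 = 24*c*m^2 - 66*c*m - 18*c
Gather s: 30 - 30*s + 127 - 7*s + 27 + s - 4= 180 - 36*s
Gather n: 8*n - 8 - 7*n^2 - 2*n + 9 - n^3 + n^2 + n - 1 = -n^3 - 6*n^2 + 7*n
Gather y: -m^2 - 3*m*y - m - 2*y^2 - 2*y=-m^2 - m - 2*y^2 + y*(-3*m - 2)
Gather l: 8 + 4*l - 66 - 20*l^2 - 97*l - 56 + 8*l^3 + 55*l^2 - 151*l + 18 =8*l^3 + 35*l^2 - 244*l - 96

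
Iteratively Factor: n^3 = (n)*(n^2) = n^2*(n)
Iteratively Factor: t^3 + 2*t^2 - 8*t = (t - 2)*(t^2 + 4*t) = t*(t - 2)*(t + 4)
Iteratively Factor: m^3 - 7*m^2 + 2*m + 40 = (m - 4)*(m^2 - 3*m - 10) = (m - 5)*(m - 4)*(m + 2)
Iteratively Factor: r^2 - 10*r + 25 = (r - 5)*(r - 5)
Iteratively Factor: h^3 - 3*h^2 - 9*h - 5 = (h + 1)*(h^2 - 4*h - 5) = (h - 5)*(h + 1)*(h + 1)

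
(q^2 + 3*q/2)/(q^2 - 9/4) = 2*q/(2*q - 3)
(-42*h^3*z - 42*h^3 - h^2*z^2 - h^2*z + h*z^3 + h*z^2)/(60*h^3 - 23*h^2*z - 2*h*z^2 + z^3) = h*(-42*h^2*z - 42*h^2 - h*z^2 - h*z + z^3 + z^2)/(60*h^3 - 23*h^2*z - 2*h*z^2 + z^3)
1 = 1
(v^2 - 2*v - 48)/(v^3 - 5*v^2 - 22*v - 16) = (v + 6)/(v^2 + 3*v + 2)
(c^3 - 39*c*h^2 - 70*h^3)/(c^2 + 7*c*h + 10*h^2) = c - 7*h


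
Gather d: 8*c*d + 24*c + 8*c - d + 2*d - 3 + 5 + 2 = 32*c + d*(8*c + 1) + 4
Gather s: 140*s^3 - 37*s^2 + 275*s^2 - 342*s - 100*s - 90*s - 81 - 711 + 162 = 140*s^3 + 238*s^2 - 532*s - 630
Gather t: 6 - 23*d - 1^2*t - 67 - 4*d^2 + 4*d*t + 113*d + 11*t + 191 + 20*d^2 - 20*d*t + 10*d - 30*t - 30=16*d^2 + 100*d + t*(-16*d - 20) + 100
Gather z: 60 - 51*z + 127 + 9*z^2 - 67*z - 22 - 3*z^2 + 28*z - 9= 6*z^2 - 90*z + 156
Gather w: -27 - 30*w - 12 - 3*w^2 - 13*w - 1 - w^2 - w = -4*w^2 - 44*w - 40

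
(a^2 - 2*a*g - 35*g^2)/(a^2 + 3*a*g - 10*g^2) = (a - 7*g)/(a - 2*g)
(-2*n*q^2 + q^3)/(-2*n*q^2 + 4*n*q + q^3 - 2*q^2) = q/(q - 2)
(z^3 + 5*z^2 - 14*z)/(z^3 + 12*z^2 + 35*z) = (z - 2)/(z + 5)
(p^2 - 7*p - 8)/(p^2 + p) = (p - 8)/p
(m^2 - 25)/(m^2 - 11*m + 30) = (m + 5)/(m - 6)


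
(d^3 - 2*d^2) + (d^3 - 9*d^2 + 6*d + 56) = 2*d^3 - 11*d^2 + 6*d + 56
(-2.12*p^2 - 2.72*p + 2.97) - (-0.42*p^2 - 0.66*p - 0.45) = -1.7*p^2 - 2.06*p + 3.42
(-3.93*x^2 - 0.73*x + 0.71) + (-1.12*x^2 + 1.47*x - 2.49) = -5.05*x^2 + 0.74*x - 1.78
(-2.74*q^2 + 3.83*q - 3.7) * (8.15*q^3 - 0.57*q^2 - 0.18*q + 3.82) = -22.331*q^5 + 32.7763*q^4 - 31.8449*q^3 - 9.0472*q^2 + 15.2966*q - 14.134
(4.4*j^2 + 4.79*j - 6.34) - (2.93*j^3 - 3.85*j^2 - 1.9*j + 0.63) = -2.93*j^3 + 8.25*j^2 + 6.69*j - 6.97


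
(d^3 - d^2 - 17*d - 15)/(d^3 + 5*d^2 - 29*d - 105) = (d + 1)/(d + 7)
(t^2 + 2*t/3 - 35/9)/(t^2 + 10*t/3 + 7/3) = (t - 5/3)/(t + 1)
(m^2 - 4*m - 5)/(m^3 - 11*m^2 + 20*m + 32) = (m - 5)/(m^2 - 12*m + 32)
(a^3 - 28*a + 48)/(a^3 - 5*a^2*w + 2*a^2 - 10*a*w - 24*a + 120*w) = (2 - a)/(-a + 5*w)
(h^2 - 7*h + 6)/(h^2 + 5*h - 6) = (h - 6)/(h + 6)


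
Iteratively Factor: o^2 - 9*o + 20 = (o - 4)*(o - 5)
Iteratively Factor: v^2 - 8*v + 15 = (v - 3)*(v - 5)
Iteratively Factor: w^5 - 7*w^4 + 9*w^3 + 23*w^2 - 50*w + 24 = (w - 1)*(w^4 - 6*w^3 + 3*w^2 + 26*w - 24) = (w - 1)*(w + 2)*(w^3 - 8*w^2 + 19*w - 12) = (w - 3)*(w - 1)*(w + 2)*(w^2 - 5*w + 4) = (w - 3)*(w - 1)^2*(w + 2)*(w - 4)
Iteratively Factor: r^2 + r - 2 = (r - 1)*(r + 2)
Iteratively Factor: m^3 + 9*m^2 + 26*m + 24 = (m + 2)*(m^2 + 7*m + 12) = (m + 2)*(m + 3)*(m + 4)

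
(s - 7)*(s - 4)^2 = s^3 - 15*s^2 + 72*s - 112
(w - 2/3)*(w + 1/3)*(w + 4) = w^3 + 11*w^2/3 - 14*w/9 - 8/9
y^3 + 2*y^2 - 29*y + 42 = (y - 3)*(y - 2)*(y + 7)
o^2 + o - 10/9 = (o - 2/3)*(o + 5/3)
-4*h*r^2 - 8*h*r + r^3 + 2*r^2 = r*(-4*h + r)*(r + 2)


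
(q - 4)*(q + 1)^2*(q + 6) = q^4 + 4*q^3 - 19*q^2 - 46*q - 24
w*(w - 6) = w^2 - 6*w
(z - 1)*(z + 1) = z^2 - 1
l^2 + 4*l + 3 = (l + 1)*(l + 3)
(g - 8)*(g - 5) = g^2 - 13*g + 40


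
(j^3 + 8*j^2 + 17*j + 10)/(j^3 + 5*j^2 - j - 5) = (j + 2)/(j - 1)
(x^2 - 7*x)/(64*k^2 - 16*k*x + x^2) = x*(x - 7)/(64*k^2 - 16*k*x + x^2)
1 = 1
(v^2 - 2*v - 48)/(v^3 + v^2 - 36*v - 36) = (v - 8)/(v^2 - 5*v - 6)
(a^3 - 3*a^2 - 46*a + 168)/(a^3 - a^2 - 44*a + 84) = (a - 4)/(a - 2)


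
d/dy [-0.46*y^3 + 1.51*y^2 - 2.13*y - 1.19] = -1.38*y^2 + 3.02*y - 2.13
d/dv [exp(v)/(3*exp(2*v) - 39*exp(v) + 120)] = (40 - exp(2*v))*exp(v)/(3*(exp(4*v) - 26*exp(3*v) + 249*exp(2*v) - 1040*exp(v) + 1600))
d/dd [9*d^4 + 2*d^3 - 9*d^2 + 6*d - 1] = 36*d^3 + 6*d^2 - 18*d + 6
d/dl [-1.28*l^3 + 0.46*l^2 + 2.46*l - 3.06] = -3.84*l^2 + 0.92*l + 2.46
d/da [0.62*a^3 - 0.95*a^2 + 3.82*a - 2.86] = 1.86*a^2 - 1.9*a + 3.82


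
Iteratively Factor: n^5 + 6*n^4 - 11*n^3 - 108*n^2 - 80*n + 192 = (n - 1)*(n^4 + 7*n^3 - 4*n^2 - 112*n - 192) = (n - 1)*(n + 3)*(n^3 + 4*n^2 - 16*n - 64) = (n - 1)*(n + 3)*(n + 4)*(n^2 - 16) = (n - 4)*(n - 1)*(n + 3)*(n + 4)*(n + 4)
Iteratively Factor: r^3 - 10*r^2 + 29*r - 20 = (r - 1)*(r^2 - 9*r + 20) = (r - 4)*(r - 1)*(r - 5)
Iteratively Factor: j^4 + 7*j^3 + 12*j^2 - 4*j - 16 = (j + 2)*(j^3 + 5*j^2 + 2*j - 8) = (j - 1)*(j + 2)*(j^2 + 6*j + 8) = (j - 1)*(j + 2)^2*(j + 4)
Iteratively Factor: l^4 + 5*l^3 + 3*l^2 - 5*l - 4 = (l + 4)*(l^3 + l^2 - l - 1) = (l + 1)*(l + 4)*(l^2 - 1) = (l - 1)*(l + 1)*(l + 4)*(l + 1)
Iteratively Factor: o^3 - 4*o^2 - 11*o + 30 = (o + 3)*(o^2 - 7*o + 10) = (o - 2)*(o + 3)*(o - 5)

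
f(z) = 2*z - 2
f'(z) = 2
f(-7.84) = -17.68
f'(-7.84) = 2.00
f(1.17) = 0.34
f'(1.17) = 2.00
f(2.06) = 2.12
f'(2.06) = 2.00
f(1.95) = 1.90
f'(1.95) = 2.00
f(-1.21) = -4.42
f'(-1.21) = 2.00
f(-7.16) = -16.32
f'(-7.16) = 2.00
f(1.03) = 0.06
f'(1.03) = 2.00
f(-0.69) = -3.38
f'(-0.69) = 2.00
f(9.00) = 16.00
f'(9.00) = 2.00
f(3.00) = 4.00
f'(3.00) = 2.00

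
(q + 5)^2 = q^2 + 10*q + 25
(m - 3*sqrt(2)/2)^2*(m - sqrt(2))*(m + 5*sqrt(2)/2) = m^4 - 3*sqrt(2)*m^3/2 - 19*m^2/2 + 87*sqrt(2)*m/4 - 45/2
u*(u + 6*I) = u^2 + 6*I*u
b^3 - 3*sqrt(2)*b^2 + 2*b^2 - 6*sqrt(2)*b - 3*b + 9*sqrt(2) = (b - 1)*(b + 3)*(b - 3*sqrt(2))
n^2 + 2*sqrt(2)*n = n*(n + 2*sqrt(2))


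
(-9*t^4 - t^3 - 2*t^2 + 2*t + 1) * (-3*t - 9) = 27*t^5 + 84*t^4 + 15*t^3 + 12*t^2 - 21*t - 9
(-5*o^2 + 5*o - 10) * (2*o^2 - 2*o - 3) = -10*o^4 + 20*o^3 - 15*o^2 + 5*o + 30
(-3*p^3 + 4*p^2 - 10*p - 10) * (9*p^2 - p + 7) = -27*p^5 + 39*p^4 - 115*p^3 - 52*p^2 - 60*p - 70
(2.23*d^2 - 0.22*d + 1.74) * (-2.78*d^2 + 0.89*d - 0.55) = -6.1994*d^4 + 2.5963*d^3 - 6.2595*d^2 + 1.6696*d - 0.957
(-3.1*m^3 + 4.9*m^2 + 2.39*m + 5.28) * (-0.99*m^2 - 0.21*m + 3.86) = 3.069*m^5 - 4.2*m^4 - 15.3611*m^3 + 13.1849*m^2 + 8.1166*m + 20.3808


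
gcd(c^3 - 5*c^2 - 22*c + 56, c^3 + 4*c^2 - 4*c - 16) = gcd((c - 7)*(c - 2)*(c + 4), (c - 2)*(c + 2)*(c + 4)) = c^2 + 2*c - 8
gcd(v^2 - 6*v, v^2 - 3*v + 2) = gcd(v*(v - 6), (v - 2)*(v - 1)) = 1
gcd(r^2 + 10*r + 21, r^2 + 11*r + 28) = r + 7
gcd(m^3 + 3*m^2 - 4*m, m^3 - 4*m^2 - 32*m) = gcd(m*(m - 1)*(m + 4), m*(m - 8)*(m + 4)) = m^2 + 4*m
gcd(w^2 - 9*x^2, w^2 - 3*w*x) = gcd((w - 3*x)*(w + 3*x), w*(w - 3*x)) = -w + 3*x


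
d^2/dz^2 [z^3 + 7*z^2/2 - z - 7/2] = 6*z + 7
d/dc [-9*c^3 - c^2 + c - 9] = -27*c^2 - 2*c + 1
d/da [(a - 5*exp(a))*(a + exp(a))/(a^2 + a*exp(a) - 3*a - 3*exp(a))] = (-5*a*exp(a) + 20*exp(a) - 3)/(a^2 - 6*a + 9)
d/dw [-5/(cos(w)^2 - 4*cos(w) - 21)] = 10*(2 - cos(w))*sin(w)/(sin(w)^2 + 4*cos(w) + 20)^2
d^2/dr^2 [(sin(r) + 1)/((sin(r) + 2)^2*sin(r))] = (-4*sin(r)^2 - 5*sin(r) - 2 + 8/sin(r) + 16/sin(r)^2 + 8/sin(r)^3)/(sin(r) + 2)^4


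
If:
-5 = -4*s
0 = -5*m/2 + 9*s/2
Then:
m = 9/4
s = 5/4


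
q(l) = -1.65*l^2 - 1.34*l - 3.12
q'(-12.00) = 38.26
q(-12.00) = -224.64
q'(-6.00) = 18.46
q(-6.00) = -54.48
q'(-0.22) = -0.61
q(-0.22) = -2.91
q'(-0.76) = 1.17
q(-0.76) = -3.05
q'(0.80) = -3.98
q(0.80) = -5.25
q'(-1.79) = 4.57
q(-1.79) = -6.01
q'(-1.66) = 4.14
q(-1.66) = -5.44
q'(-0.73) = 1.07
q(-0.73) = -3.02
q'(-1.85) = 4.76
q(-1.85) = -6.29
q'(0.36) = -2.53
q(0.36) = -3.82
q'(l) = -3.3*l - 1.34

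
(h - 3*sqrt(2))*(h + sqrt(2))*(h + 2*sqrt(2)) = h^3 - 14*h - 12*sqrt(2)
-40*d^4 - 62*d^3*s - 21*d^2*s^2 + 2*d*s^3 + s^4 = (-5*d + s)*(d + s)*(2*d + s)*(4*d + s)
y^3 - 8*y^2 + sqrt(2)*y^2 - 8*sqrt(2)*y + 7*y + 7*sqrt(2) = (y - 7)*(y - 1)*(y + sqrt(2))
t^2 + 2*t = t*(t + 2)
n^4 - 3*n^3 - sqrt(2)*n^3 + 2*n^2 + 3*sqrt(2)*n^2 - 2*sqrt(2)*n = n*(n - 2)*(n - 1)*(n - sqrt(2))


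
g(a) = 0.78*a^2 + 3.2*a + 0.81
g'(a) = 1.56*a + 3.2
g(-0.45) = -0.47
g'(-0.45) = 2.50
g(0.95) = 4.55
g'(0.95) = 4.68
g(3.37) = 20.45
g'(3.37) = 8.46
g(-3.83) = -0.00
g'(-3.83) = -2.77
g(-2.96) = -1.83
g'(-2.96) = -1.42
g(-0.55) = -0.71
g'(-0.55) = 2.34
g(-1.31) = -2.04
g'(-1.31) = 1.16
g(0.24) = 1.62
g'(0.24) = 3.57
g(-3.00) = -1.77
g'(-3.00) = -1.48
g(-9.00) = 35.19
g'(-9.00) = -10.84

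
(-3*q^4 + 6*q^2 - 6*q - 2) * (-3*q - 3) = 9*q^5 + 9*q^4 - 18*q^3 + 24*q + 6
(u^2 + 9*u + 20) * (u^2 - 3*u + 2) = u^4 + 6*u^3 - 5*u^2 - 42*u + 40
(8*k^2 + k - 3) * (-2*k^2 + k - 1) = -16*k^4 + 6*k^3 - k^2 - 4*k + 3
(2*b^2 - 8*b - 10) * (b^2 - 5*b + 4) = 2*b^4 - 18*b^3 + 38*b^2 + 18*b - 40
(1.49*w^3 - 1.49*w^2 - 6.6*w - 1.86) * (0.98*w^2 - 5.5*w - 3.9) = 1.4602*w^5 - 9.6552*w^4 - 4.084*w^3 + 40.2882*w^2 + 35.97*w + 7.254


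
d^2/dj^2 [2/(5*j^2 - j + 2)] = 4*(-25*j^2 + 5*j + (10*j - 1)^2 - 10)/(5*j^2 - j + 2)^3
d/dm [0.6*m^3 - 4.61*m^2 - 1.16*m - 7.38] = 1.8*m^2 - 9.22*m - 1.16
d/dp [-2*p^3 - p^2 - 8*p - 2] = -6*p^2 - 2*p - 8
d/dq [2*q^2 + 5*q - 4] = 4*q + 5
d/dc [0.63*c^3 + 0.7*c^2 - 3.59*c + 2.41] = 1.89*c^2 + 1.4*c - 3.59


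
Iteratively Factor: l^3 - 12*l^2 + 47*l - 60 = (l - 3)*(l^2 - 9*l + 20) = (l - 5)*(l - 3)*(l - 4)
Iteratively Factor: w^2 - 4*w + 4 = (w - 2)*(w - 2)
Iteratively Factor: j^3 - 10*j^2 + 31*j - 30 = (j - 2)*(j^2 - 8*j + 15) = (j - 5)*(j - 2)*(j - 3)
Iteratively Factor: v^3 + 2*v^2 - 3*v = (v)*(v^2 + 2*v - 3) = v*(v - 1)*(v + 3)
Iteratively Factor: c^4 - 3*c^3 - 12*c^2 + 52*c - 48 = (c + 4)*(c^3 - 7*c^2 + 16*c - 12) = (c - 3)*(c + 4)*(c^2 - 4*c + 4) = (c - 3)*(c - 2)*(c + 4)*(c - 2)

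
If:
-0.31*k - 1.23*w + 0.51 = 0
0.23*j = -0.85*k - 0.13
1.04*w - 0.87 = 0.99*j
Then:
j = -0.43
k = -0.04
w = 0.42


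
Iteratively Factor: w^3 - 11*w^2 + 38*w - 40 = (w - 4)*(w^2 - 7*w + 10) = (w - 4)*(w - 2)*(w - 5)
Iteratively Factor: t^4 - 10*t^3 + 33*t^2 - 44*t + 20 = (t - 2)*(t^3 - 8*t^2 + 17*t - 10) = (t - 2)*(t - 1)*(t^2 - 7*t + 10) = (t - 2)^2*(t - 1)*(t - 5)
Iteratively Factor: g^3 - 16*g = (g)*(g^2 - 16) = g*(g + 4)*(g - 4)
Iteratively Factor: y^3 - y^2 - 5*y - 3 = (y + 1)*(y^2 - 2*y - 3) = (y - 3)*(y + 1)*(y + 1)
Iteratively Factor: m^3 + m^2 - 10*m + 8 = (m - 1)*(m^2 + 2*m - 8) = (m - 1)*(m + 4)*(m - 2)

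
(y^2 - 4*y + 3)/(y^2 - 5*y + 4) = (y - 3)/(y - 4)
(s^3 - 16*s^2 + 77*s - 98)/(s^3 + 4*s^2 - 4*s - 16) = (s^2 - 14*s + 49)/(s^2 + 6*s + 8)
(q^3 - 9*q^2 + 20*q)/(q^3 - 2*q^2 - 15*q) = (q - 4)/(q + 3)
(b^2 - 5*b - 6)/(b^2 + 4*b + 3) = (b - 6)/(b + 3)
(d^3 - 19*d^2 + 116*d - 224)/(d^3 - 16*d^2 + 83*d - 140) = (d - 8)/(d - 5)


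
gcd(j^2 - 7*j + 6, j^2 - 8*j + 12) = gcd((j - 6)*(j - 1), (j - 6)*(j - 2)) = j - 6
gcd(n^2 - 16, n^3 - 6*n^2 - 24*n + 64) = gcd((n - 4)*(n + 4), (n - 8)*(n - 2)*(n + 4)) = n + 4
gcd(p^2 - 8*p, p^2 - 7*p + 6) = 1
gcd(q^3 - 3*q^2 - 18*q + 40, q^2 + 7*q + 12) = q + 4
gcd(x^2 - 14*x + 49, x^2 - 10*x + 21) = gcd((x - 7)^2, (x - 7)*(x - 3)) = x - 7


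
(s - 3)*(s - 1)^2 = s^3 - 5*s^2 + 7*s - 3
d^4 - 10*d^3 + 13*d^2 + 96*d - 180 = (d - 6)*(d - 5)*(d - 2)*(d + 3)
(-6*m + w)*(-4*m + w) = 24*m^2 - 10*m*w + w^2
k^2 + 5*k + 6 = (k + 2)*(k + 3)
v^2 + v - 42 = (v - 6)*(v + 7)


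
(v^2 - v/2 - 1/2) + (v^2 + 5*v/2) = 2*v^2 + 2*v - 1/2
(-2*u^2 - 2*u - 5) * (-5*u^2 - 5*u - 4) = 10*u^4 + 20*u^3 + 43*u^2 + 33*u + 20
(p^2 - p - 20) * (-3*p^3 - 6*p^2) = -3*p^5 - 3*p^4 + 66*p^3 + 120*p^2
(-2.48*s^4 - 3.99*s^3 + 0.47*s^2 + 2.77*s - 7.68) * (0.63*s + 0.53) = -1.5624*s^5 - 3.8281*s^4 - 1.8186*s^3 + 1.9942*s^2 - 3.3703*s - 4.0704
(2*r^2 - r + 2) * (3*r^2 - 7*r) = 6*r^4 - 17*r^3 + 13*r^2 - 14*r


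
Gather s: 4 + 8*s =8*s + 4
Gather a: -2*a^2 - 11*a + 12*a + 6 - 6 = -2*a^2 + a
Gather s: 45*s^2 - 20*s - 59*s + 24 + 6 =45*s^2 - 79*s + 30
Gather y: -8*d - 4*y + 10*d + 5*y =2*d + y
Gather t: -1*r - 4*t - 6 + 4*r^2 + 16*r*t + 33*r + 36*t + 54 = 4*r^2 + 32*r + t*(16*r + 32) + 48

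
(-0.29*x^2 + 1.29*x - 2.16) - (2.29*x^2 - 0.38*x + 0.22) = -2.58*x^2 + 1.67*x - 2.38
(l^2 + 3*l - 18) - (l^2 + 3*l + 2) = -20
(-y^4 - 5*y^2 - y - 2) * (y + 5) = -y^5 - 5*y^4 - 5*y^3 - 26*y^2 - 7*y - 10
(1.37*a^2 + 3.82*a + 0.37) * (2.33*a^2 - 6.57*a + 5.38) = 3.1921*a^4 - 0.100300000000001*a^3 - 16.8647*a^2 + 18.1207*a + 1.9906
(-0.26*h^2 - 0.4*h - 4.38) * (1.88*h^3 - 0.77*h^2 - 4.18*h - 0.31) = -0.4888*h^5 - 0.5518*h^4 - 6.8396*h^3 + 5.1252*h^2 + 18.4324*h + 1.3578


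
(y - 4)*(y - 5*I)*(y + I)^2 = y^4 - 4*y^3 - 3*I*y^3 + 9*y^2 + 12*I*y^2 - 36*y + 5*I*y - 20*I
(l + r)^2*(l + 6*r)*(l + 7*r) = l^4 + 15*l^3*r + 69*l^2*r^2 + 97*l*r^3 + 42*r^4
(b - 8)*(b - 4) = b^2 - 12*b + 32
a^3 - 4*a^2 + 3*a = a*(a - 3)*(a - 1)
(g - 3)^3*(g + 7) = g^4 - 2*g^3 - 36*g^2 + 162*g - 189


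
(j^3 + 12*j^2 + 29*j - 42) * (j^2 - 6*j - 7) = j^5 + 6*j^4 - 50*j^3 - 300*j^2 + 49*j + 294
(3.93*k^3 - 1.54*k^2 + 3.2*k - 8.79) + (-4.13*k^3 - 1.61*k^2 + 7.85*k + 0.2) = -0.2*k^3 - 3.15*k^2 + 11.05*k - 8.59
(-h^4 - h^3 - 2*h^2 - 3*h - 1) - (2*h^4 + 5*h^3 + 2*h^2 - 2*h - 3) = -3*h^4 - 6*h^3 - 4*h^2 - h + 2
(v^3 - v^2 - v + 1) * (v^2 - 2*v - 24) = v^5 - 3*v^4 - 23*v^3 + 27*v^2 + 22*v - 24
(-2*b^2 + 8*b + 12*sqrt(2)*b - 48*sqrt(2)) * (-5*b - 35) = 10*b^3 - 60*sqrt(2)*b^2 + 30*b^2 - 280*b - 180*sqrt(2)*b + 1680*sqrt(2)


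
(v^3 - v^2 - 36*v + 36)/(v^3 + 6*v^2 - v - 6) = (v - 6)/(v + 1)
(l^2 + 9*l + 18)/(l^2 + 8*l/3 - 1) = 3*(l + 6)/(3*l - 1)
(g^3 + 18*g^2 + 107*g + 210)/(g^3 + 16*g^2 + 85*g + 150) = (g + 7)/(g + 5)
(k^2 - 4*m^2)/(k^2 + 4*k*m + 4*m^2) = (k - 2*m)/(k + 2*m)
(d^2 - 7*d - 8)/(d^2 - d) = (d^2 - 7*d - 8)/(d*(d - 1))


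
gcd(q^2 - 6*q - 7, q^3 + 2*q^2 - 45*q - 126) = q - 7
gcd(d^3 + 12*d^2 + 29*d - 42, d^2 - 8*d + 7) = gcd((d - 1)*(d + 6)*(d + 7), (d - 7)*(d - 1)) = d - 1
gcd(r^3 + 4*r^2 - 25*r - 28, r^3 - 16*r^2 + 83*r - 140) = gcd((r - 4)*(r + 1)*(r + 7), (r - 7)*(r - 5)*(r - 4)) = r - 4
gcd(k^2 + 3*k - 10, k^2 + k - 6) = k - 2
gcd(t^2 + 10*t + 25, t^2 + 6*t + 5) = t + 5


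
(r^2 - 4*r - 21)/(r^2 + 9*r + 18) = (r - 7)/(r + 6)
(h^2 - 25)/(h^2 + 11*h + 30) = (h - 5)/(h + 6)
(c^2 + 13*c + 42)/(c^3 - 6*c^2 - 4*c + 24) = (c^2 + 13*c + 42)/(c^3 - 6*c^2 - 4*c + 24)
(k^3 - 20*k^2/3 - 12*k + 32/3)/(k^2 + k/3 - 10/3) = (3*k^2 - 26*k + 16)/(3*k - 5)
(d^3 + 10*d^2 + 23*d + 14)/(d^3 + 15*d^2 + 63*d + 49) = (d + 2)/(d + 7)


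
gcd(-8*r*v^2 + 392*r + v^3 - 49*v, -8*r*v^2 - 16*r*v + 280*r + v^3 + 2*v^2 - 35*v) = 8*r*v + 56*r - v^2 - 7*v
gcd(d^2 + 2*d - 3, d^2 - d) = d - 1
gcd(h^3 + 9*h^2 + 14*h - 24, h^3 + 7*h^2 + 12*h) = h + 4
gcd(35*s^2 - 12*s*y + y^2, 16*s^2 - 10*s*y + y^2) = 1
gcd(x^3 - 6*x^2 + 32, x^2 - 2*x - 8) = x^2 - 2*x - 8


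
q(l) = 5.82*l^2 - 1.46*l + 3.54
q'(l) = 11.64*l - 1.46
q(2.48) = 35.71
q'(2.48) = 27.41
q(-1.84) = 25.93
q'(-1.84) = -22.88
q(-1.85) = 26.16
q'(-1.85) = -22.99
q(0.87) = 6.67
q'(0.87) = 8.67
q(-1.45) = 17.89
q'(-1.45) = -18.34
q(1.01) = 8.00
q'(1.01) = 10.30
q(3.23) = 59.54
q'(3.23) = 36.14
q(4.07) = 94.01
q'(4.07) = 45.91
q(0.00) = 3.54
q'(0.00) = -1.46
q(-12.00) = 859.14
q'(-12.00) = -141.14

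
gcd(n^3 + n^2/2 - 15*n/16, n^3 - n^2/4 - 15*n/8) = n^2 + 5*n/4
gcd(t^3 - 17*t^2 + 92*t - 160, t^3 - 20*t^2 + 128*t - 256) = t^2 - 12*t + 32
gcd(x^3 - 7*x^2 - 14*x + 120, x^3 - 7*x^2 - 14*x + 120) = x^3 - 7*x^2 - 14*x + 120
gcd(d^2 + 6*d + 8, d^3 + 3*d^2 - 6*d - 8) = d + 4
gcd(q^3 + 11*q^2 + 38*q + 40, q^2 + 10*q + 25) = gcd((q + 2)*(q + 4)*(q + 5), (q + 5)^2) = q + 5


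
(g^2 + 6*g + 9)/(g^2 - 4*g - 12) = (g^2 + 6*g + 9)/(g^2 - 4*g - 12)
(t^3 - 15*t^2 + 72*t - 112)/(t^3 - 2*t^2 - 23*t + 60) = (t^2 - 11*t + 28)/(t^2 + 2*t - 15)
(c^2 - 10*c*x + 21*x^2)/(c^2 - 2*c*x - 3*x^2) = (c - 7*x)/(c + x)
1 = 1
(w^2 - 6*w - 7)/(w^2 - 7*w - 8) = (w - 7)/(w - 8)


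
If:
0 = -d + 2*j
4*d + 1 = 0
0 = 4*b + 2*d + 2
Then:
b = -3/8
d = -1/4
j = -1/8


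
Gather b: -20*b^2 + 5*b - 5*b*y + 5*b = -20*b^2 + b*(10 - 5*y)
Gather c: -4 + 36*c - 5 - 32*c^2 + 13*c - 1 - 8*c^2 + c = -40*c^2 + 50*c - 10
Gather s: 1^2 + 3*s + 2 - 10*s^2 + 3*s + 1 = -10*s^2 + 6*s + 4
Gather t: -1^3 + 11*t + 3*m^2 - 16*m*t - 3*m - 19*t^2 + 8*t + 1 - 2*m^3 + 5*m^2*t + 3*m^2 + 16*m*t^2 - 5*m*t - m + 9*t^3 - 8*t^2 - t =-2*m^3 + 6*m^2 - 4*m + 9*t^3 + t^2*(16*m - 27) + t*(5*m^2 - 21*m + 18)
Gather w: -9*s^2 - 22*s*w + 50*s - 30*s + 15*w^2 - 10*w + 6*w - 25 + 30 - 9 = -9*s^2 + 20*s + 15*w^2 + w*(-22*s - 4) - 4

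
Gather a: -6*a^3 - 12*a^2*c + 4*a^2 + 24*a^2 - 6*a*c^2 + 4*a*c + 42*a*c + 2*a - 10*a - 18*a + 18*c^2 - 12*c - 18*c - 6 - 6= -6*a^3 + a^2*(28 - 12*c) + a*(-6*c^2 + 46*c - 26) + 18*c^2 - 30*c - 12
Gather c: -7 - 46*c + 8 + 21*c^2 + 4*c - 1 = 21*c^2 - 42*c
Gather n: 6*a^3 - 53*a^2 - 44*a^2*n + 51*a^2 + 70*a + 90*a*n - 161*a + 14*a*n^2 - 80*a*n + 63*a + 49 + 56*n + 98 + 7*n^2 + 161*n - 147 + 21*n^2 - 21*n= 6*a^3 - 2*a^2 - 28*a + n^2*(14*a + 28) + n*(-44*a^2 + 10*a + 196)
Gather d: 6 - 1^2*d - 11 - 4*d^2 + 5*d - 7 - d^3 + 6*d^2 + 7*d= -d^3 + 2*d^2 + 11*d - 12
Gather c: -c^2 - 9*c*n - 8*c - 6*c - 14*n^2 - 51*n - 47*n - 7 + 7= -c^2 + c*(-9*n - 14) - 14*n^2 - 98*n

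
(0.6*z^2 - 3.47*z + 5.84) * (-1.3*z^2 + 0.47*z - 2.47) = -0.78*z^4 + 4.793*z^3 - 10.7049*z^2 + 11.3157*z - 14.4248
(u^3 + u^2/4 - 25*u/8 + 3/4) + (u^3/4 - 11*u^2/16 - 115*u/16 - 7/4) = 5*u^3/4 - 7*u^2/16 - 165*u/16 - 1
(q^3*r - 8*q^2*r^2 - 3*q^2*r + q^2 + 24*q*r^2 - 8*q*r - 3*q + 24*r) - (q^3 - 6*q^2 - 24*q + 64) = q^3*r - q^3 - 8*q^2*r^2 - 3*q^2*r + 7*q^2 + 24*q*r^2 - 8*q*r + 21*q + 24*r - 64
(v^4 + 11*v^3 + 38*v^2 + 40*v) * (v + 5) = v^5 + 16*v^4 + 93*v^3 + 230*v^2 + 200*v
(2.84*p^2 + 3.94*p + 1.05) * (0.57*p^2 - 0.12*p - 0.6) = 1.6188*p^4 + 1.905*p^3 - 1.5783*p^2 - 2.49*p - 0.63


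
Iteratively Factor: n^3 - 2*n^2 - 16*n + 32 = (n - 2)*(n^2 - 16) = (n - 4)*(n - 2)*(n + 4)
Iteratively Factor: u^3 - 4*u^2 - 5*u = (u)*(u^2 - 4*u - 5) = u*(u - 5)*(u + 1)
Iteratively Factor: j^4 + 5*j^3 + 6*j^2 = (j)*(j^3 + 5*j^2 + 6*j) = j*(j + 2)*(j^2 + 3*j) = j^2*(j + 2)*(j + 3)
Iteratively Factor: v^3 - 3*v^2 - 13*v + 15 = (v - 1)*(v^2 - 2*v - 15) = (v - 1)*(v + 3)*(v - 5)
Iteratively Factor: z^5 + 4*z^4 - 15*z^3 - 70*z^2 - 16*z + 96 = (z - 4)*(z^4 + 8*z^3 + 17*z^2 - 2*z - 24) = (z - 4)*(z - 1)*(z^3 + 9*z^2 + 26*z + 24) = (z - 4)*(z - 1)*(z + 4)*(z^2 + 5*z + 6) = (z - 4)*(z - 1)*(z + 3)*(z + 4)*(z + 2)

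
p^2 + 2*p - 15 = (p - 3)*(p + 5)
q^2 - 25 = (q - 5)*(q + 5)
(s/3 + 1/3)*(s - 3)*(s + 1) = s^3/3 - s^2/3 - 5*s/3 - 1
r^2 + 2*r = r*(r + 2)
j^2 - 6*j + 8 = (j - 4)*(j - 2)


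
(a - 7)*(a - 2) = a^2 - 9*a + 14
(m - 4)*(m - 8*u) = m^2 - 8*m*u - 4*m + 32*u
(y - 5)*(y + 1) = y^2 - 4*y - 5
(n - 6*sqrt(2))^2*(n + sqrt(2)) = n^3 - 11*sqrt(2)*n^2 + 48*n + 72*sqrt(2)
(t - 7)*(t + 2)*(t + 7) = t^3 + 2*t^2 - 49*t - 98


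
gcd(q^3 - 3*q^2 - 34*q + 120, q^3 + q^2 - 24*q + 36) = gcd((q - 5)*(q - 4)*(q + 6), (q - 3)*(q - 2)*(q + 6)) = q + 6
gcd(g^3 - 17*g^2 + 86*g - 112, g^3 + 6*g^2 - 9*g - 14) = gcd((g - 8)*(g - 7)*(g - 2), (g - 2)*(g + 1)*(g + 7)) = g - 2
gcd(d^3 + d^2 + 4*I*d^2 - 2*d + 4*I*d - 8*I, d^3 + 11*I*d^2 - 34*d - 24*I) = d + 4*I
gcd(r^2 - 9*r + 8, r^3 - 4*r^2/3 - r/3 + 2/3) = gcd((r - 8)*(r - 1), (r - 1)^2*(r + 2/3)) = r - 1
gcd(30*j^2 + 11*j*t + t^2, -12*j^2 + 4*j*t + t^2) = 6*j + t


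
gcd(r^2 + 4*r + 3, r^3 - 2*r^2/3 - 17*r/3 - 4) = r + 1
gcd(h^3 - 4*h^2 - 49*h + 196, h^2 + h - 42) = h + 7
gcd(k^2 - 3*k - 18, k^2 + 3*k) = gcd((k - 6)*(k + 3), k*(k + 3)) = k + 3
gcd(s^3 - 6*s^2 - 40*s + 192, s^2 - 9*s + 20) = s - 4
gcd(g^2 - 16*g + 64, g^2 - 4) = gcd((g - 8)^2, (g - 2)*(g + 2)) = 1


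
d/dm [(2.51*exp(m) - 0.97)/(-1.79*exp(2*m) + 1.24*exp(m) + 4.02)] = (4.4929*exp(2*m) - 3.4726*exp(m) + 11.293)*exp(m)/(3.2041*exp(4*m) - 4.4392*exp(3*m) - 12.854*exp(2*m) + 9.9696*exp(m) + 16.1604)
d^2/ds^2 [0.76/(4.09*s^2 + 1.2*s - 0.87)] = (-25.426712*s^2 - 7.46016*s + 0.76*(8.18*s + 1.2)*(16.36*s + 2.4) + 5.408616)/(4.09*s^2 + 1.2*s - 0.87)^3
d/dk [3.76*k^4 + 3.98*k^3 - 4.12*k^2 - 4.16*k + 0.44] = 15.04*k^3 + 11.94*k^2 - 8.24*k - 4.16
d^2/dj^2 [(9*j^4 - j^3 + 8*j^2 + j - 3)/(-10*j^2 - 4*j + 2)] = (-225*j^6 - 270*j^5 + 27*j^4 + 208*j^3 + 45*j^2 + 78*j + 17)/(125*j^6 + 150*j^5 - 15*j^4 - 52*j^3 + 3*j^2 + 6*j - 1)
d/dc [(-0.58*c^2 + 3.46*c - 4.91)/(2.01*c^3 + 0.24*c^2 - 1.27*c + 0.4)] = (1.1658*c^4 - 13.9092*c^3 + 29.5135*c^2 + 1.8928*c - 4.8517)/(4.0401*c^6 + 0.9648*c^5 - 5.0478*c^4 + 0.9984*c^3 + 1.8049*c^2 - 1.016*c + 0.16)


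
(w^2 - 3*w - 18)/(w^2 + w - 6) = (w - 6)/(w - 2)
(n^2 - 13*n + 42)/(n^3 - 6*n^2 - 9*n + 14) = (n - 6)/(n^2 + n - 2)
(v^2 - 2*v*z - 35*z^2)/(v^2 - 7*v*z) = (v + 5*z)/v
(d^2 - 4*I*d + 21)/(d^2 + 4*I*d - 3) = (d - 7*I)/(d + I)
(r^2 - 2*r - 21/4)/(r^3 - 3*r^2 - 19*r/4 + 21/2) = (2*r + 3)/(2*r^2 + r - 6)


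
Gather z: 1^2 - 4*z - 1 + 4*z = 0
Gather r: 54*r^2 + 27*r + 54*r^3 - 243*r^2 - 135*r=54*r^3 - 189*r^2 - 108*r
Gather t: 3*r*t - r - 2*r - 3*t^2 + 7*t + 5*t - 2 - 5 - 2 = -3*r - 3*t^2 + t*(3*r + 12) - 9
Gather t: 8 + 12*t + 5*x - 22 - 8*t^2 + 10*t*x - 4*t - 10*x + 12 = -8*t^2 + t*(10*x + 8) - 5*x - 2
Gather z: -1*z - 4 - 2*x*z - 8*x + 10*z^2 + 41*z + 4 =-8*x + 10*z^2 + z*(40 - 2*x)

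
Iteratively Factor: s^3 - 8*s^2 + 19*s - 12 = (s - 3)*(s^2 - 5*s + 4) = (s - 4)*(s - 3)*(s - 1)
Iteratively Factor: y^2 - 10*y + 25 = (y - 5)*(y - 5)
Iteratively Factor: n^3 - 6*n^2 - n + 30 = (n - 5)*(n^2 - n - 6) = (n - 5)*(n - 3)*(n + 2)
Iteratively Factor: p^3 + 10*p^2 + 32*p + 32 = (p + 4)*(p^2 + 6*p + 8) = (p + 4)^2*(p + 2)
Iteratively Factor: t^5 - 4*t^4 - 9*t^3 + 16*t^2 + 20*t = (t + 1)*(t^4 - 5*t^3 - 4*t^2 + 20*t) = (t - 2)*(t + 1)*(t^3 - 3*t^2 - 10*t) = t*(t - 2)*(t + 1)*(t^2 - 3*t - 10) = t*(t - 5)*(t - 2)*(t + 1)*(t + 2)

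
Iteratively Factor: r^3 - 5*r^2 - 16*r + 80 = (r - 5)*(r^2 - 16) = (r - 5)*(r + 4)*(r - 4)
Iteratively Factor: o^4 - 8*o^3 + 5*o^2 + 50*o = (o)*(o^3 - 8*o^2 + 5*o + 50) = o*(o - 5)*(o^2 - 3*o - 10) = o*(o - 5)^2*(o + 2)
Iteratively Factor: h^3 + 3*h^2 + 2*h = (h + 1)*(h^2 + 2*h) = h*(h + 1)*(h + 2)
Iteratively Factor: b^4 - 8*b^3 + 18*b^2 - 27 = (b - 3)*(b^3 - 5*b^2 + 3*b + 9) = (b - 3)^2*(b^2 - 2*b - 3) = (b - 3)^3*(b + 1)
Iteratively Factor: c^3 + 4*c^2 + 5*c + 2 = (c + 1)*(c^2 + 3*c + 2) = (c + 1)^2*(c + 2)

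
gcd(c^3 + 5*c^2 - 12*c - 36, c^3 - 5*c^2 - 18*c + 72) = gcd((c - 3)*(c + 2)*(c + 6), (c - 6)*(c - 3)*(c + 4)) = c - 3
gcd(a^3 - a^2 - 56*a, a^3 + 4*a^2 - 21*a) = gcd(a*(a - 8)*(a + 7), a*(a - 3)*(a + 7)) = a^2 + 7*a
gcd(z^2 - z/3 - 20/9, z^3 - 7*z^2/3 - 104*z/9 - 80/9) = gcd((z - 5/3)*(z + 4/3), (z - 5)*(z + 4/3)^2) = z + 4/3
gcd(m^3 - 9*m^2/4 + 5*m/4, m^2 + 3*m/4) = m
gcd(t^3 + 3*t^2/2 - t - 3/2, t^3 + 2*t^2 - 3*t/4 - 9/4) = t^2 + t/2 - 3/2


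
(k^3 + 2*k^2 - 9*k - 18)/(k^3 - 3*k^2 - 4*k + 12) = (k + 3)/(k - 2)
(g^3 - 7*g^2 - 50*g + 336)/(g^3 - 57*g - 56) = (g - 6)/(g + 1)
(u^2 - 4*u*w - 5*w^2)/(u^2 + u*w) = (u - 5*w)/u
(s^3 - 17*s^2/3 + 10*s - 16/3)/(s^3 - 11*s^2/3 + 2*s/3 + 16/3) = (s - 1)/(s + 1)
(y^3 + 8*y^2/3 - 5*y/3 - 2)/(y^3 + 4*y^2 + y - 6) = (y + 2/3)/(y + 2)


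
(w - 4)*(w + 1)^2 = w^3 - 2*w^2 - 7*w - 4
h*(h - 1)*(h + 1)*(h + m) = h^4 + h^3*m - h^2 - h*m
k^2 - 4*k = k*(k - 4)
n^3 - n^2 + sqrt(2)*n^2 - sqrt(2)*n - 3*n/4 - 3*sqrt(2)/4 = (n - 3/2)*(n + 1/2)*(n + sqrt(2))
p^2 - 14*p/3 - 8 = (p - 6)*(p + 4/3)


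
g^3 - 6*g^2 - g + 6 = (g - 6)*(g - 1)*(g + 1)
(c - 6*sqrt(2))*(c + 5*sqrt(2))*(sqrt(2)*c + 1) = sqrt(2)*c^3 - c^2 - 61*sqrt(2)*c - 60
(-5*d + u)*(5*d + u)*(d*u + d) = -25*d^3*u - 25*d^3 + d*u^3 + d*u^2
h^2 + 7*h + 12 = (h + 3)*(h + 4)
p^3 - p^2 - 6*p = p*(p - 3)*(p + 2)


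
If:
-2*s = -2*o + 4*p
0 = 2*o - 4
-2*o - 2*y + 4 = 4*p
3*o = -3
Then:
No Solution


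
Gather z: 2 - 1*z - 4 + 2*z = z - 2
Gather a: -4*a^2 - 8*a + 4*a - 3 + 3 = -4*a^2 - 4*a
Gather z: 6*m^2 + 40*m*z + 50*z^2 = 6*m^2 + 40*m*z + 50*z^2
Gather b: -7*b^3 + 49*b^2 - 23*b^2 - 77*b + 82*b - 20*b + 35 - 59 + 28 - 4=-7*b^3 + 26*b^2 - 15*b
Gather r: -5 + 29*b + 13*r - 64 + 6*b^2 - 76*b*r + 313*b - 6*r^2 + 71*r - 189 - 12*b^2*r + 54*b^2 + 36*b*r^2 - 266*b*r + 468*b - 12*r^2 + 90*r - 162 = 60*b^2 + 810*b + r^2*(36*b - 18) + r*(-12*b^2 - 342*b + 174) - 420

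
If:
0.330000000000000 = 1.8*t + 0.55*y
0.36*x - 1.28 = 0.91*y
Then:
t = 0.183333333333333 - 0.305555555555556*y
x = 2.52777777777778*y + 3.55555555555556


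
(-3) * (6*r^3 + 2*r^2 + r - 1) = -18*r^3 - 6*r^2 - 3*r + 3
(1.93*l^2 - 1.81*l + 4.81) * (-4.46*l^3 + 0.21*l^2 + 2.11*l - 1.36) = -8.6078*l^5 + 8.4779*l^4 - 17.7604*l^3 - 5.4338*l^2 + 12.6107*l - 6.5416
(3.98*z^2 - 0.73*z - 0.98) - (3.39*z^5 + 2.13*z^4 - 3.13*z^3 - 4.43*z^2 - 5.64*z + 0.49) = -3.39*z^5 - 2.13*z^4 + 3.13*z^3 + 8.41*z^2 + 4.91*z - 1.47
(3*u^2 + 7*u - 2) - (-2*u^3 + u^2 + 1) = 2*u^3 + 2*u^2 + 7*u - 3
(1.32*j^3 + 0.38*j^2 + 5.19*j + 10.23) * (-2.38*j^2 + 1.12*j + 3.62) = -3.1416*j^5 + 0.574*j^4 - 7.1482*j^3 - 17.159*j^2 + 30.2454*j + 37.0326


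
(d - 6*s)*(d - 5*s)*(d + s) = d^3 - 10*d^2*s + 19*d*s^2 + 30*s^3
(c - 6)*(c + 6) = c^2 - 36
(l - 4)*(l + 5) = l^2 + l - 20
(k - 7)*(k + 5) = k^2 - 2*k - 35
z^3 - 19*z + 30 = (z - 3)*(z - 2)*(z + 5)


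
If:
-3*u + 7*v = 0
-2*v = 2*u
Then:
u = 0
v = 0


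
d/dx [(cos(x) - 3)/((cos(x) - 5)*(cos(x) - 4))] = (cos(x)^2 - 6*cos(x) + 7)*sin(x)/((cos(x) - 5)^2*(cos(x) - 4)^2)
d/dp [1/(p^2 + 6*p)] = 2*(-p - 3)/(p^2*(p + 6)^2)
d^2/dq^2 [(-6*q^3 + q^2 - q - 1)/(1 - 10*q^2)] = 2*(160*q^3 + 270*q^2 + 48*q + 9)/(1000*q^6 - 300*q^4 + 30*q^2 - 1)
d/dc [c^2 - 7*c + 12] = 2*c - 7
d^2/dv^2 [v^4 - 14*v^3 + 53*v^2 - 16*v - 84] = 12*v^2 - 84*v + 106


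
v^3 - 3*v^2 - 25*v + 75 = (v - 5)*(v - 3)*(v + 5)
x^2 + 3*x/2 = x*(x + 3/2)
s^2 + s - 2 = (s - 1)*(s + 2)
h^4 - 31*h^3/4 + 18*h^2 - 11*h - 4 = (h - 4)*(h - 2)^2*(h + 1/4)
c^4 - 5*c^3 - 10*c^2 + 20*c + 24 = (c - 6)*(c - 2)*(c + 1)*(c + 2)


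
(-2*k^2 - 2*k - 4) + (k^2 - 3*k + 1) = -k^2 - 5*k - 3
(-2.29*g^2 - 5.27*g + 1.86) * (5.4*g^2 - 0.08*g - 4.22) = -12.366*g^4 - 28.2748*g^3 + 20.1294*g^2 + 22.0906*g - 7.8492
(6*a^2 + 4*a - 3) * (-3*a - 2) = -18*a^3 - 24*a^2 + a + 6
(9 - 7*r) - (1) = 8 - 7*r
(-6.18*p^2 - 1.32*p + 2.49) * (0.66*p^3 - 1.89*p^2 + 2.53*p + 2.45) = -4.0788*p^5 + 10.809*p^4 - 11.4972*p^3 - 23.1867*p^2 + 3.0657*p + 6.1005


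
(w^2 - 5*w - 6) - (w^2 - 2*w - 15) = 9 - 3*w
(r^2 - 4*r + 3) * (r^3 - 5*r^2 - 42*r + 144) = r^5 - 9*r^4 - 19*r^3 + 297*r^2 - 702*r + 432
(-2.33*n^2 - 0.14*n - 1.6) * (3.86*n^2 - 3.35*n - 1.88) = -8.9938*n^4 + 7.2651*n^3 - 1.3266*n^2 + 5.6232*n + 3.008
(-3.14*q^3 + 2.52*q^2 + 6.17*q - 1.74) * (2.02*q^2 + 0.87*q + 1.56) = -6.3428*q^5 + 2.3586*q^4 + 9.7574*q^3 + 5.7843*q^2 + 8.1114*q - 2.7144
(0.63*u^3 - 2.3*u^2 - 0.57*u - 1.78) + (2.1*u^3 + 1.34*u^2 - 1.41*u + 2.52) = 2.73*u^3 - 0.96*u^2 - 1.98*u + 0.74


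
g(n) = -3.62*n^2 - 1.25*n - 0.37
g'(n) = -7.24*n - 1.25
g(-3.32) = -36.12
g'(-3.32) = 22.79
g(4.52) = -79.98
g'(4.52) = -33.97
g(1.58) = -11.38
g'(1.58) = -12.69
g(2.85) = -33.34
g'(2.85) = -21.88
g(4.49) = -78.96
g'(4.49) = -33.76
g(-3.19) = -33.22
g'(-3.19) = 21.85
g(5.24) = -106.32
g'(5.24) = -39.19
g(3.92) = -60.90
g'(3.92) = -29.63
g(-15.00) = -796.12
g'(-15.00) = 107.35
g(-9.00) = -282.34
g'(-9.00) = 63.91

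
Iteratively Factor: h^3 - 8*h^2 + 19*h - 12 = (h - 1)*(h^2 - 7*h + 12) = (h - 4)*(h - 1)*(h - 3)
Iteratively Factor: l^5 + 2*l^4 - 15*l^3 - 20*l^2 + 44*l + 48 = (l + 1)*(l^4 + l^3 - 16*l^2 - 4*l + 48) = (l + 1)*(l + 2)*(l^3 - l^2 - 14*l + 24) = (l - 2)*(l + 1)*(l + 2)*(l^2 + l - 12) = (l - 2)*(l + 1)*(l + 2)*(l + 4)*(l - 3)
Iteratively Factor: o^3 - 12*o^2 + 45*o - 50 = (o - 5)*(o^2 - 7*o + 10) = (o - 5)^2*(o - 2)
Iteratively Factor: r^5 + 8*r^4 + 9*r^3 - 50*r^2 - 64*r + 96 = (r - 1)*(r^4 + 9*r^3 + 18*r^2 - 32*r - 96) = (r - 1)*(r + 4)*(r^3 + 5*r^2 - 2*r - 24) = (r - 1)*(r + 4)^2*(r^2 + r - 6) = (r - 1)*(r + 3)*(r + 4)^2*(r - 2)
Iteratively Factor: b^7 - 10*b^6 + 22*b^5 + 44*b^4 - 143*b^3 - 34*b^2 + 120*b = (b)*(b^6 - 10*b^5 + 22*b^4 + 44*b^3 - 143*b^2 - 34*b + 120) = b*(b - 4)*(b^5 - 6*b^4 - 2*b^3 + 36*b^2 + b - 30) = b*(b - 4)*(b - 1)*(b^4 - 5*b^3 - 7*b^2 + 29*b + 30) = b*(b - 4)*(b - 1)*(b + 1)*(b^3 - 6*b^2 - b + 30) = b*(b - 4)*(b - 1)*(b + 1)*(b + 2)*(b^2 - 8*b + 15) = b*(b - 5)*(b - 4)*(b - 1)*(b + 1)*(b + 2)*(b - 3)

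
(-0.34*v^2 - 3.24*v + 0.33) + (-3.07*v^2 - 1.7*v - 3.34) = -3.41*v^2 - 4.94*v - 3.01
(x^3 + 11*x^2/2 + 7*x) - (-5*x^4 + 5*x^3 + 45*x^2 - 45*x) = 5*x^4 - 4*x^3 - 79*x^2/2 + 52*x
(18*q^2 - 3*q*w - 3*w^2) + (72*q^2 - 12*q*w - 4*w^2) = 90*q^2 - 15*q*w - 7*w^2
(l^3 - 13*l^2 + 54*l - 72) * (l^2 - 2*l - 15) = l^5 - 15*l^4 + 65*l^3 + 15*l^2 - 666*l + 1080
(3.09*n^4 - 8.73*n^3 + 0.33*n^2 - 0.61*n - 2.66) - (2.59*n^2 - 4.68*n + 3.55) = 3.09*n^4 - 8.73*n^3 - 2.26*n^2 + 4.07*n - 6.21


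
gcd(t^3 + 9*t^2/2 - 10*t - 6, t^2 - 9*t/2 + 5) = t - 2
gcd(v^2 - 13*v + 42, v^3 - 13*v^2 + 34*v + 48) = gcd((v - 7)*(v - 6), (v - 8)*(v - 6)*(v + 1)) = v - 6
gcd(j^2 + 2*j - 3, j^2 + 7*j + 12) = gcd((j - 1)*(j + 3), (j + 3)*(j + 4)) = j + 3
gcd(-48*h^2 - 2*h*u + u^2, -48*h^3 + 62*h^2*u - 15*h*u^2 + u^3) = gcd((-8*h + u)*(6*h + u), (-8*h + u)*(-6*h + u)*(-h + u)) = -8*h + u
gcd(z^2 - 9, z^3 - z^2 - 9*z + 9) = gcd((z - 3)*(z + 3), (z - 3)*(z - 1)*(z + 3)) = z^2 - 9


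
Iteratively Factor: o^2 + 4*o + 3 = (o + 1)*(o + 3)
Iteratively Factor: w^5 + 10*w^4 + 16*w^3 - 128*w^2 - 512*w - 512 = (w + 4)*(w^4 + 6*w^3 - 8*w^2 - 96*w - 128) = (w + 2)*(w + 4)*(w^3 + 4*w^2 - 16*w - 64) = (w + 2)*(w + 4)^2*(w^2 - 16) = (w + 2)*(w + 4)^3*(w - 4)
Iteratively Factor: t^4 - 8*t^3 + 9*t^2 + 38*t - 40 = (t + 2)*(t^3 - 10*t^2 + 29*t - 20) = (t - 1)*(t + 2)*(t^2 - 9*t + 20) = (t - 4)*(t - 1)*(t + 2)*(t - 5)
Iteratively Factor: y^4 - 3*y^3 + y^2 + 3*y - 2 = (y - 1)*(y^3 - 2*y^2 - y + 2) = (y - 1)*(y + 1)*(y^2 - 3*y + 2) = (y - 1)^2*(y + 1)*(y - 2)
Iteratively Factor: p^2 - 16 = (p + 4)*(p - 4)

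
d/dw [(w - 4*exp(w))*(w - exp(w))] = -5*w*exp(w) + 2*w + 8*exp(2*w) - 5*exp(w)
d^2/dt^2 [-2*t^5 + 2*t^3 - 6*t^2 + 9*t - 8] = -40*t^3 + 12*t - 12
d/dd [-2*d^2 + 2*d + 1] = 2 - 4*d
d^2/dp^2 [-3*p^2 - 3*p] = -6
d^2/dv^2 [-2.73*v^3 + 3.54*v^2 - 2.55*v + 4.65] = 7.08 - 16.38*v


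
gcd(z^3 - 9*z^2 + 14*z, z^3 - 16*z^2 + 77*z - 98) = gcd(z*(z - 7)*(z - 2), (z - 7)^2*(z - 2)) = z^2 - 9*z + 14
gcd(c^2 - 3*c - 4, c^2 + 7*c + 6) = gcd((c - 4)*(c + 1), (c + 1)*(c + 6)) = c + 1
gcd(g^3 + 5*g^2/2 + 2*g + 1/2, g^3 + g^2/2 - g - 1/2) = g^2 + 3*g/2 + 1/2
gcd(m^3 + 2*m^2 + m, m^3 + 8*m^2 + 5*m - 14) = 1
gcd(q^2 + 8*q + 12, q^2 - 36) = q + 6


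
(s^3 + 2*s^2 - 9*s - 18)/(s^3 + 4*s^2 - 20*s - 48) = (s^2 - 9)/(s^2 + 2*s - 24)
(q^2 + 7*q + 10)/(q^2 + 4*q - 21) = (q^2 + 7*q + 10)/(q^2 + 4*q - 21)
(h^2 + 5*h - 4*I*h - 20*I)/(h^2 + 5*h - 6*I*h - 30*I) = (h - 4*I)/(h - 6*I)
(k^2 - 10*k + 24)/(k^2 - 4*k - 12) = (k - 4)/(k + 2)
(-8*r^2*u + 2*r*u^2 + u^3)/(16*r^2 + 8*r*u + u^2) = u*(-2*r + u)/(4*r + u)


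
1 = 1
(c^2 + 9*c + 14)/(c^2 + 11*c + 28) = (c + 2)/(c + 4)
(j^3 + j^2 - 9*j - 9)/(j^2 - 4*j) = (j^3 + j^2 - 9*j - 9)/(j*(j - 4))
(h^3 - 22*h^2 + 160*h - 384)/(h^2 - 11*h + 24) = (h^2 - 14*h + 48)/(h - 3)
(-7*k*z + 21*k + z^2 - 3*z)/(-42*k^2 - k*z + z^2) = (z - 3)/(6*k + z)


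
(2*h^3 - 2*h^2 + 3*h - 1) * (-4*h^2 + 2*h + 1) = -8*h^5 + 12*h^4 - 14*h^3 + 8*h^2 + h - 1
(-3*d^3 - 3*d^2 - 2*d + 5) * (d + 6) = -3*d^4 - 21*d^3 - 20*d^2 - 7*d + 30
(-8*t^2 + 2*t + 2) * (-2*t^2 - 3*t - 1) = 16*t^4 + 20*t^3 - 2*t^2 - 8*t - 2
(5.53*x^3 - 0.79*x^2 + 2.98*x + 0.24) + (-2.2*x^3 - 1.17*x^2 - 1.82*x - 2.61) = 3.33*x^3 - 1.96*x^2 + 1.16*x - 2.37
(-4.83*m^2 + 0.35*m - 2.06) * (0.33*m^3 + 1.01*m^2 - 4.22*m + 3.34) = -1.5939*m^5 - 4.7628*m^4 + 20.0563*m^3 - 19.6898*m^2 + 9.8622*m - 6.8804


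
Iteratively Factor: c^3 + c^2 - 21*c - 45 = (c + 3)*(c^2 - 2*c - 15) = (c - 5)*(c + 3)*(c + 3)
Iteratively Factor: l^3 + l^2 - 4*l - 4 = (l + 1)*(l^2 - 4) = (l + 1)*(l + 2)*(l - 2)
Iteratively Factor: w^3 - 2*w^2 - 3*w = (w + 1)*(w^2 - 3*w) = (w - 3)*(w + 1)*(w)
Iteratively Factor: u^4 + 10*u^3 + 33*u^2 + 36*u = (u + 3)*(u^3 + 7*u^2 + 12*u) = u*(u + 3)*(u^2 + 7*u + 12) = u*(u + 3)*(u + 4)*(u + 3)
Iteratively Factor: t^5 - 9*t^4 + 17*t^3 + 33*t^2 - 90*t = (t - 5)*(t^4 - 4*t^3 - 3*t^2 + 18*t) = t*(t - 5)*(t^3 - 4*t^2 - 3*t + 18) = t*(t - 5)*(t - 3)*(t^2 - t - 6) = t*(t - 5)*(t - 3)*(t + 2)*(t - 3)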